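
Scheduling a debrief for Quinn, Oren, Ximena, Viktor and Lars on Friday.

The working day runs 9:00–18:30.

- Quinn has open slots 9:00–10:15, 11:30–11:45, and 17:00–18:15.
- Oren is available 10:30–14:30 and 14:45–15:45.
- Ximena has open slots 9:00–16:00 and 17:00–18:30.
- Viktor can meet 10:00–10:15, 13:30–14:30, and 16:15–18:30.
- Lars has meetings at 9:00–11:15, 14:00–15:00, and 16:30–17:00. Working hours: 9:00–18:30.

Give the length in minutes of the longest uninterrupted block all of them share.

0 minutes

Lars free within 09:00–18:30: 11:15–14:00, 15:00–16:30, 17:00–18:30.
Quinn ∩ Oren: 11:30–11:45.
Quinn ∩ Oren ∩ Ximena: 11:30–11:45.
Quinn ∩ Oren ∩ Ximena ∩ Viktor: (none).
Quinn ∩ Oren ∩ Ximena ∩ Viktor ∩ Lars: (none).
No common window.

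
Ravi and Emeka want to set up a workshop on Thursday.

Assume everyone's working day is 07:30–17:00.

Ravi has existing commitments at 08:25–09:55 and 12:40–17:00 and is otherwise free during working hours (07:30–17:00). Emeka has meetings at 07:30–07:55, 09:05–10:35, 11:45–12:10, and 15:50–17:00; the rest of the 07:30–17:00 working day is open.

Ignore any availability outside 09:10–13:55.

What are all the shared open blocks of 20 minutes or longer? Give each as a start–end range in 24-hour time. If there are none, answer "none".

Ravi free within 07:30–17:00: 07:30–08:25, 09:55–12:40.
Emeka free within 07:30–17:00: 07:55–09:05, 10:35–11:45, 12:10–15:50.
Ravi ∩ Emeka: 07:55–08:25, 10:35–11:45, 12:10–12:40.
Restricted to 09:10–13:55: 10:35–11:45, 12:10–12:40.
Windows ≥ 20 min: 10:35–11:45, 12:10–12:40.

10:35–11:45, 12:10–12:40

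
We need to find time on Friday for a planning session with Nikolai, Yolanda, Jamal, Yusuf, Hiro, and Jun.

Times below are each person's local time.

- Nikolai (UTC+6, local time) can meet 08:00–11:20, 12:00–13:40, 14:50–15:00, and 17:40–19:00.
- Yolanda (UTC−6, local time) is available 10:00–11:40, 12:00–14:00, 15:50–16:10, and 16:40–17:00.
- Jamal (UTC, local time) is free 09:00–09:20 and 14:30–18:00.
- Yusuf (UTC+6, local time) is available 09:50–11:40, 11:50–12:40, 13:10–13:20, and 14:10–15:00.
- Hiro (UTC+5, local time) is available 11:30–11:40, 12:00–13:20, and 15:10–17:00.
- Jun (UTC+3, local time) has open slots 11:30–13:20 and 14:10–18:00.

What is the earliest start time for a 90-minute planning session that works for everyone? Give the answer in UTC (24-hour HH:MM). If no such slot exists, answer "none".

none

Nikolai → UTC: 02:00–05:20, 06:00–07:40, 08:50–09:00, 11:40–13:00.
Yolanda → UTC: 16:00–17:40, 18:00–20:00, 21:50–22:10, 22:40–23:00.
Jamal → UTC: 09:00–09:20, 14:30–18:00.
Yusuf → UTC: 03:50–05:40, 05:50–06:40, 07:10–07:20, 08:10–09:00.
Hiro → UTC: 06:30–06:40, 07:00–08:20, 10:10–12:00.
Jun → UTC: 08:30–10:20, 11:10–15:00.
Nikolai ∩ Yolanda: (none).
Nikolai ∩ Yolanda ∩ Jamal: (none).
Nikolai ∩ Yolanda ∩ Jamal ∩ Yusuf: (none).
Nikolai ∩ Yolanda ∩ Jamal ∩ Yusuf ∩ Hiro: (none).
Nikolai ∩ Yolanda ∩ Jamal ∩ Yusuf ∩ Hiro ∩ Jun: (none).
Windows ≥ 90 min: (none).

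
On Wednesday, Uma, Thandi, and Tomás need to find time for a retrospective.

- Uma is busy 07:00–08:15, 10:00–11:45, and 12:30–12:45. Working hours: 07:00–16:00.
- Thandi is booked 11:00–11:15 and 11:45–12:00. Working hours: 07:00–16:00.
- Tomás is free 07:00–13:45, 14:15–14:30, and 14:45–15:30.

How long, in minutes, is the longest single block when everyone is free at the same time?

Uma free within 07:00–16:00: 08:15–10:00, 11:45–12:30, 12:45–16:00.
Thandi free within 07:00–16:00: 07:00–11:00, 11:15–11:45, 12:00–16:00.
Uma ∩ Thandi: 08:15–10:00, 12:00–12:30, 12:45–16:00.
Uma ∩ Thandi ∩ Tomás: 08:15–10:00, 12:00–12:30, 12:45–13:45, 14:15–14:30, 14:45–15:30.
Common window lengths: 105, 30, 60, 15, 45 min; longest is 105.

105 minutes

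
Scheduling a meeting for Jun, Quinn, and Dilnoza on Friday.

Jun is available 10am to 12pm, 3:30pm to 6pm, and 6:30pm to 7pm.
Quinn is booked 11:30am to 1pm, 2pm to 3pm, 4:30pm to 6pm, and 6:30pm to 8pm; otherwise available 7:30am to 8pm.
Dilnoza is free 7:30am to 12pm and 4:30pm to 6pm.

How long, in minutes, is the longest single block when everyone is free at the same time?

90 minutes

Quinn free within 07:30–20:00: 07:30–11:30, 13:00–14:00, 15:00–16:30, 18:00–18:30.
Jun ∩ Quinn: 10:00–11:30, 15:30–16:30.
Jun ∩ Quinn ∩ Dilnoza: 10:00–11:30.
Single common window of 90 minutes.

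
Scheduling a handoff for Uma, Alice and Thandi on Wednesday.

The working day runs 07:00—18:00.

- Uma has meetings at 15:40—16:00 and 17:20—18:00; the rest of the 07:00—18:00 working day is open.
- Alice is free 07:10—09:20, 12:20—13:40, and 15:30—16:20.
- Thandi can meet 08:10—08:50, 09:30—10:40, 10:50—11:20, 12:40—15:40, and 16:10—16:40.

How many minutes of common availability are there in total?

Uma free within 07:00–18:00: 07:00–15:40, 16:00–17:20.
Uma ∩ Alice: 07:10–09:20, 12:20–13:40, 15:30–15:40, 16:00–16:20.
Uma ∩ Alice ∩ Thandi: 08:10–08:50, 12:40–13:40, 15:30–15:40, 16:10–16:20.
Total common minutes: 40 + 60 + 10 + 10 = 120.

120 minutes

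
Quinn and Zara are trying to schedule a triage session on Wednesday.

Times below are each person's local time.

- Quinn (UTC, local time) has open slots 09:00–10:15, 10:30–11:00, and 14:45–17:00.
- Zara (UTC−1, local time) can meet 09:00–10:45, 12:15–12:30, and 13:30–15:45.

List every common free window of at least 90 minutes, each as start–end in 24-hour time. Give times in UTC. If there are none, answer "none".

14:45–16:45

Quinn → UTC: 09:00–10:15, 10:30–11:00, 14:45–17:00.
Zara → UTC: 10:00–11:45, 13:15–13:30, 14:30–16:45.
Quinn ∩ Zara: 10:00–10:15, 10:30–11:00, 14:45–16:45.
Windows ≥ 90 min: 14:45–16:45.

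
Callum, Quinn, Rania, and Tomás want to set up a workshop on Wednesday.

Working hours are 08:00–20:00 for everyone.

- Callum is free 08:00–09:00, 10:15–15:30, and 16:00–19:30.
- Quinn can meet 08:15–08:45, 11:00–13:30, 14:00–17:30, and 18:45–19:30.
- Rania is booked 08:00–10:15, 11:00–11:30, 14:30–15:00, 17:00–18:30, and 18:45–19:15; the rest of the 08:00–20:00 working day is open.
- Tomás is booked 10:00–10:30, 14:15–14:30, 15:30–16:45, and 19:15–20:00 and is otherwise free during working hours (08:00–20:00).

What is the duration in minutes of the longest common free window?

Rania free within 08:00–20:00: 10:15–11:00, 11:30–14:30, 15:00–17:00, 18:30–18:45, 19:15–20:00.
Tomás free within 08:00–20:00: 08:00–10:00, 10:30–14:15, 14:30–15:30, 16:45–19:15.
Callum ∩ Quinn: 08:15–08:45, 11:00–13:30, 14:00–15:30, 16:00–17:30, 18:45–19:30.
Callum ∩ Quinn ∩ Rania: 11:30–13:30, 14:00–14:30, 15:00–15:30, 16:00–17:00, 19:15–19:30.
Callum ∩ Quinn ∩ Rania ∩ Tomás: 11:30–13:30, 14:00–14:15, 15:00–15:30, 16:45–17:00.
Common window lengths: 120, 15, 30, 15 min; longest is 120.

120 minutes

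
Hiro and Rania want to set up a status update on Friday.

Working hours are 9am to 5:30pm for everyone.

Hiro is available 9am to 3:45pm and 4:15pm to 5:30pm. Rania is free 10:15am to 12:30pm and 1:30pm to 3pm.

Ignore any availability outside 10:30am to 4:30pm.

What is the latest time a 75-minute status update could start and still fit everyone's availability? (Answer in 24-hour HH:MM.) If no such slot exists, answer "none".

13:45

Hiro ∩ Rania: 10:15–12:30, 13:30–15:00.
Restricted to 10:30–16:30: 10:30–12:30, 13:30–15:00.
Windows ≥ 75 min: 10:30–12:30, 13:30–15:00.
Latest start in the last window 13:30–15:00 is 15:00 − 75 min = 13:45.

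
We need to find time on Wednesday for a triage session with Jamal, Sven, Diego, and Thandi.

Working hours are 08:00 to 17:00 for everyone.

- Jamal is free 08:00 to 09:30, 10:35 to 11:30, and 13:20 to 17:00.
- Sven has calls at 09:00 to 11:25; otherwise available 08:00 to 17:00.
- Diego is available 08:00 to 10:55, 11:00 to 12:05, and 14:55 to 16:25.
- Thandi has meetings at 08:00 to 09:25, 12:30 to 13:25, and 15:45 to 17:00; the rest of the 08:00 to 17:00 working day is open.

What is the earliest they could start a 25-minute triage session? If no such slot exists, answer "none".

14:55

Sven free within 08:00–17:00: 08:00–09:00, 11:25–17:00.
Thandi free within 08:00–17:00: 09:25–12:30, 13:25–15:45.
Jamal ∩ Sven: 08:00–09:00, 11:25–11:30, 13:20–17:00.
Jamal ∩ Sven ∩ Diego: 08:00–09:00, 11:25–11:30, 14:55–16:25.
Jamal ∩ Sven ∩ Diego ∩ Thandi: 11:25–11:30, 14:55–15:45.
Windows ≥ 25 min: 14:55–15:45.
Earliest such window starts at 14:55.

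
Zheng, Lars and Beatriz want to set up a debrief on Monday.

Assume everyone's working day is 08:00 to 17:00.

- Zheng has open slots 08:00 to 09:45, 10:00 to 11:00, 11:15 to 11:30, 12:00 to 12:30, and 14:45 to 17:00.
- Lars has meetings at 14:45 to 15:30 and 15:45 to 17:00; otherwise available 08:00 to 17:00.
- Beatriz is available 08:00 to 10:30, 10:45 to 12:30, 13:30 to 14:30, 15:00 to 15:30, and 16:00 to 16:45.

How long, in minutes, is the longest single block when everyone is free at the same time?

Lars free within 08:00–17:00: 08:00–14:45, 15:30–15:45.
Zheng ∩ Lars: 08:00–09:45, 10:00–11:00, 11:15–11:30, 12:00–12:30, 15:30–15:45.
Zheng ∩ Lars ∩ Beatriz: 08:00–09:45, 10:00–10:30, 10:45–11:00, 11:15–11:30, 12:00–12:30.
Common window lengths: 105, 30, 15, 15, 30 min; longest is 105.

105 minutes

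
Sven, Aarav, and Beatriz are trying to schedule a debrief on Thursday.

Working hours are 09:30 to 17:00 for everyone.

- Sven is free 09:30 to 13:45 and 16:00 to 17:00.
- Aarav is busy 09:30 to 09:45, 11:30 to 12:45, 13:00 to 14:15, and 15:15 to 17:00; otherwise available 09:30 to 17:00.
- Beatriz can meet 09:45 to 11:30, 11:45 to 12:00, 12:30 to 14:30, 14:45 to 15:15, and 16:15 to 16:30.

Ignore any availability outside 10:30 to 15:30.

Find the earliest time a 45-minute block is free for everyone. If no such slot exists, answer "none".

10:30

Aarav free within 09:30–17:00: 09:45–11:30, 12:45–13:00, 14:15–15:15.
Sven ∩ Aarav: 09:45–11:30, 12:45–13:00.
Sven ∩ Aarav ∩ Beatriz: 09:45–11:30, 12:45–13:00.
Restricted to 10:30–15:30: 10:30–11:30, 12:45–13:00.
Windows ≥ 45 min: 10:30–11:30.
Earliest such window starts at 10:30.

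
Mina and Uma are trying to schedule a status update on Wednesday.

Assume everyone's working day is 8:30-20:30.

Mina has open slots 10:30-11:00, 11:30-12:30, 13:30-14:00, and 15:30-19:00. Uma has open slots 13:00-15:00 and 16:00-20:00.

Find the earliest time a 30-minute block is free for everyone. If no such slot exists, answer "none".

13:30

Mina ∩ Uma: 13:30–14:00, 16:00–19:00.
Windows ≥ 30 min: 13:30–14:00, 16:00–19:00.
Earliest such window starts at 13:30.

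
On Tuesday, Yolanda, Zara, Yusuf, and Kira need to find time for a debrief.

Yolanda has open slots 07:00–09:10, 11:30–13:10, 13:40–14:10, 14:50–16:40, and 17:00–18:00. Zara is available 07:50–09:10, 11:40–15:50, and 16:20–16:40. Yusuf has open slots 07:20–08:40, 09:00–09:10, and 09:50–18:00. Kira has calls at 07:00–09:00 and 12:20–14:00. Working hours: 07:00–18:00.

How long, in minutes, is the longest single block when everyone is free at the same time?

60 minutes

Kira free within 07:00–18:00: 09:00–12:20, 14:00–18:00.
Yolanda ∩ Zara: 07:50–09:10, 11:40–13:10, 13:40–14:10, 14:50–15:50, 16:20–16:40.
Yolanda ∩ Zara ∩ Yusuf: 07:50–08:40, 09:00–09:10, 11:40–13:10, 13:40–14:10, 14:50–15:50, 16:20–16:40.
Yolanda ∩ Zara ∩ Yusuf ∩ Kira: 09:00–09:10, 11:40–12:20, 14:00–14:10, 14:50–15:50, 16:20–16:40.
Common window lengths: 10, 40, 10, 60, 20 min; longest is 60.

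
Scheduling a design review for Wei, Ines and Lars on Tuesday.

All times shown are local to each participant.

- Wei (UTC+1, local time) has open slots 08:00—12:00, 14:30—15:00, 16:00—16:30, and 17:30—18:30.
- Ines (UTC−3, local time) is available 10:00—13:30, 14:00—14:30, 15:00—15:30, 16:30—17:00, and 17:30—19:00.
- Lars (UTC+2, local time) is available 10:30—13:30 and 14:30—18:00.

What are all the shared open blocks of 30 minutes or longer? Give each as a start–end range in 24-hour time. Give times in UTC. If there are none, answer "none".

13:30–14:00, 15:00–15:30

Wei → UTC: 07:00–11:00, 13:30–14:00, 15:00–15:30, 16:30–17:30.
Ines → UTC: 13:00–16:30, 17:00–17:30, 18:00–18:30, 19:30–20:00, 20:30–22:00.
Lars → UTC: 08:30–11:30, 12:30–16:00.
Wei ∩ Ines: 13:30–14:00, 15:00–15:30, 17:00–17:30.
Wei ∩ Ines ∩ Lars: 13:30–14:00, 15:00–15:30.
Windows ≥ 30 min: 13:30–14:00, 15:00–15:30.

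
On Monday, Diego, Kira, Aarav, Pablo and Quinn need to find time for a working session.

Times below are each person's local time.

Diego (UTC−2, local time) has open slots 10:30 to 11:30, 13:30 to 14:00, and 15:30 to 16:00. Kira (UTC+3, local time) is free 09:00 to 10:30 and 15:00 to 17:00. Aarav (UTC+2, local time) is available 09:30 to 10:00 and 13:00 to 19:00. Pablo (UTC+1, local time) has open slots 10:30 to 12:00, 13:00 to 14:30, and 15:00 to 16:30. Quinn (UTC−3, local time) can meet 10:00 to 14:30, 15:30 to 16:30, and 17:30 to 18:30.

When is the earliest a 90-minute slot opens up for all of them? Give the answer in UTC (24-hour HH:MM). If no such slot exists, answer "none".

Diego → UTC: 12:30–13:30, 15:30–16:00, 17:30–18:00.
Kira → UTC: 06:00–07:30, 12:00–14:00.
Aarav → UTC: 07:30–08:00, 11:00–17:00.
Pablo → UTC: 09:30–11:00, 12:00–13:30, 14:00–15:30.
Quinn → UTC: 13:00–17:30, 18:30–19:30, 20:30–21:30.
Diego ∩ Kira: 12:30–13:30.
Diego ∩ Kira ∩ Aarav: 12:30–13:30.
Diego ∩ Kira ∩ Aarav ∩ Pablo: 12:30–13:30.
Diego ∩ Kira ∩ Aarav ∩ Pablo ∩ Quinn: 13:00–13:30.
Windows ≥ 90 min: (none).

none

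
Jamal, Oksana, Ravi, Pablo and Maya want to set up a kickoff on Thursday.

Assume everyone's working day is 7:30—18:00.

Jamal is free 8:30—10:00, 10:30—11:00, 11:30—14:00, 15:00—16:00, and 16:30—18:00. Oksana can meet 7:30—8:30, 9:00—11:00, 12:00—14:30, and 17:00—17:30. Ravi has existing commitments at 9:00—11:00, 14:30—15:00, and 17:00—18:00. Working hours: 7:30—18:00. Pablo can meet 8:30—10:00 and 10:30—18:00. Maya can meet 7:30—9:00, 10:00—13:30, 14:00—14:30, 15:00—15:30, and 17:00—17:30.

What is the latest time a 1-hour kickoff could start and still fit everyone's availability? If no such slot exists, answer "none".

12:30

Ravi free within 07:30–18:00: 07:30–09:00, 11:00–14:30, 15:00–17:00.
Jamal ∩ Oksana: 09:00–10:00, 10:30–11:00, 12:00–14:00, 17:00–17:30.
Jamal ∩ Oksana ∩ Ravi: 12:00–14:00.
Jamal ∩ Oksana ∩ Ravi ∩ Pablo: 12:00–14:00.
Jamal ∩ Oksana ∩ Ravi ∩ Pablo ∩ Maya: 12:00–13:30.
Windows ≥ 60 min: 12:00–13:30.
Latest start in the last window 12:00–13:30 is 13:30 − 60 min = 12:30.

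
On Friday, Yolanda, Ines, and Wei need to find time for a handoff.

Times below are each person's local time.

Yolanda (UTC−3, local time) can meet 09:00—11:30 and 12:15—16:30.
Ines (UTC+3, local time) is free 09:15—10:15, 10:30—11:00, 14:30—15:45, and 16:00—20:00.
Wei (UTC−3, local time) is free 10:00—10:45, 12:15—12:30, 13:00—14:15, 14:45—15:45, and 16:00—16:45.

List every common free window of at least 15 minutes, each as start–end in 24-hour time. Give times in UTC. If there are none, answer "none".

Yolanda → UTC: 12:00–14:30, 15:15–19:30.
Ines → UTC: 06:15–07:15, 07:30–08:00, 11:30–12:45, 13:00–17:00.
Wei → UTC: 13:00–13:45, 15:15–15:30, 16:00–17:15, 17:45–18:45, 19:00–19:45.
Yolanda ∩ Ines: 12:00–12:45, 13:00–14:30, 15:15–17:00.
Yolanda ∩ Ines ∩ Wei: 13:00–13:45, 15:15–15:30, 16:00–17:00.
Windows ≥ 15 min: 13:00–13:45, 15:15–15:30, 16:00–17:00.

13:00–13:45, 15:15–15:30, 16:00–17:00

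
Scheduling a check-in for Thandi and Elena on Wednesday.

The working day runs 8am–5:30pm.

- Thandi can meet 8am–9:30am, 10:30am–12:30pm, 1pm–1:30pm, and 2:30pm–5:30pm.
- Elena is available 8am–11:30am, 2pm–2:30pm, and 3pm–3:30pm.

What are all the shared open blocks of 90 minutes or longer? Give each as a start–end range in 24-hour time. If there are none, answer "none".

Thandi ∩ Elena: 08:00–09:30, 10:30–11:30, 15:00–15:30.
Windows ≥ 90 min: 08:00–09:30.

08:00–09:30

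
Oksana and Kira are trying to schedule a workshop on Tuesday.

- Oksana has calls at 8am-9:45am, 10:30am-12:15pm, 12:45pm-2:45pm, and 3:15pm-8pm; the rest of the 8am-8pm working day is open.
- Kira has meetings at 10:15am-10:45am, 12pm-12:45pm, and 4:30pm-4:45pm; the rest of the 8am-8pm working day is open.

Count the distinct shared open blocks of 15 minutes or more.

2

Oksana free within 08:00–20:00: 09:45–10:30, 12:15–12:45, 14:45–15:15.
Kira free within 08:00–20:00: 08:00–10:15, 10:45–12:00, 12:45–16:30, 16:45–20:00.
Oksana ∩ Kira: 09:45–10:15, 14:45–15:15.
Windows ≥ 15 min: 09:45–10:15, 14:45–15:15.
That's 2 windows.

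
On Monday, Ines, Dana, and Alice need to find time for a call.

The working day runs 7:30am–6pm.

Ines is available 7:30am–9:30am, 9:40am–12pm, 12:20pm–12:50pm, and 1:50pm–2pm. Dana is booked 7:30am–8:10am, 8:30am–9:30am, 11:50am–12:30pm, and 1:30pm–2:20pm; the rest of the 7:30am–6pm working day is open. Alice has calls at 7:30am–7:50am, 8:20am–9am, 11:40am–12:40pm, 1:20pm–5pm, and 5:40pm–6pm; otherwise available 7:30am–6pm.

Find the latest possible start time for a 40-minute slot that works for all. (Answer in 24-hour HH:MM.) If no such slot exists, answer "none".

Dana free within 07:30–18:00: 08:10–08:30, 09:30–11:50, 12:30–13:30, 14:20–18:00.
Alice free within 07:30–18:00: 07:50–08:20, 09:00–11:40, 12:40–13:20, 17:00–17:40.
Ines ∩ Dana: 08:10–08:30, 09:40–11:50, 12:30–12:50.
Ines ∩ Dana ∩ Alice: 08:10–08:20, 09:40–11:40, 12:40–12:50.
Windows ≥ 40 min: 09:40–11:40.
Latest start in the last window 09:40–11:40 is 11:40 − 40 min = 11:00.

11:00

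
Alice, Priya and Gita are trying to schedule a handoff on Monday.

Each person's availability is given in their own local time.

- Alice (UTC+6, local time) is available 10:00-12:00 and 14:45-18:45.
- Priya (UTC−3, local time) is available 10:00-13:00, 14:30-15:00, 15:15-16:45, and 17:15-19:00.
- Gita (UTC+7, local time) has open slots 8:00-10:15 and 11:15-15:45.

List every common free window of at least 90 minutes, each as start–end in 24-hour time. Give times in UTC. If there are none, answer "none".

none

Alice → UTC: 04:00–06:00, 08:45–12:45.
Priya → UTC: 13:00–16:00, 17:30–18:00, 18:15–19:45, 20:15–22:00.
Gita → UTC: 01:00–03:15, 04:15–08:45.
Alice ∩ Priya: (none).
Alice ∩ Priya ∩ Gita: (none).
Windows ≥ 90 min: (none).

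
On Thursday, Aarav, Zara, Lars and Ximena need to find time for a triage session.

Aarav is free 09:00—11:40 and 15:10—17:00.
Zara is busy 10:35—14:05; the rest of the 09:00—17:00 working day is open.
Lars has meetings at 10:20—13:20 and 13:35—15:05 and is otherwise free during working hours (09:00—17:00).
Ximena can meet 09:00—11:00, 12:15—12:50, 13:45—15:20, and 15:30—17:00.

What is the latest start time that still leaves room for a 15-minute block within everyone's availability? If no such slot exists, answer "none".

Zara free within 09:00–17:00: 09:00–10:35, 14:05–17:00.
Lars free within 09:00–17:00: 09:00–10:20, 13:20–13:35, 15:05–17:00.
Aarav ∩ Zara: 09:00–10:35, 15:10–17:00.
Aarav ∩ Zara ∩ Lars: 09:00–10:20, 15:10–17:00.
Aarav ∩ Zara ∩ Lars ∩ Ximena: 09:00–10:20, 15:10–15:20, 15:30–17:00.
Windows ≥ 15 min: 09:00–10:20, 15:30–17:00.
Latest start in the last window 15:30–17:00 is 17:00 − 15 min = 16:45.

16:45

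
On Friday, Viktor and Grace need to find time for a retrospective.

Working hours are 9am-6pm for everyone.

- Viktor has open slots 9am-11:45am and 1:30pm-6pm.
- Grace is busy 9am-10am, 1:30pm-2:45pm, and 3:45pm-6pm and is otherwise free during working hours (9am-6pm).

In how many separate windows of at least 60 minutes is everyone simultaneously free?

Grace free within 09:00–18:00: 10:00–13:30, 14:45–15:45.
Viktor ∩ Grace: 10:00–11:45, 14:45–15:45.
Windows ≥ 60 min: 10:00–11:45, 14:45–15:45.
That's 2 windows.

2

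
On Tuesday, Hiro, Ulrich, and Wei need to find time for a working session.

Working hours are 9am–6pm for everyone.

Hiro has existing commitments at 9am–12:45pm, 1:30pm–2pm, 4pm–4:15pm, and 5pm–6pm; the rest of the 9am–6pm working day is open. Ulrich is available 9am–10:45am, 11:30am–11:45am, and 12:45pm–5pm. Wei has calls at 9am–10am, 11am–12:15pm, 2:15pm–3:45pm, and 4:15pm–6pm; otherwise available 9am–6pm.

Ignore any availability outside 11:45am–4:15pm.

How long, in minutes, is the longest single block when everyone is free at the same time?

45 minutes

Hiro free within 09:00–18:00: 12:45–13:30, 14:00–16:00, 16:15–17:00.
Wei free within 09:00–18:00: 10:00–11:00, 12:15–14:15, 15:45–16:15.
Hiro ∩ Ulrich: 12:45–13:30, 14:00–16:00, 16:15–17:00.
Hiro ∩ Ulrich ∩ Wei: 12:45–13:30, 14:00–14:15, 15:45–16:00.
Restricted to 11:45–16:15: 12:45–13:30, 14:00–14:15, 15:45–16:00.
Common window lengths: 45, 15, 15 min; longest is 45.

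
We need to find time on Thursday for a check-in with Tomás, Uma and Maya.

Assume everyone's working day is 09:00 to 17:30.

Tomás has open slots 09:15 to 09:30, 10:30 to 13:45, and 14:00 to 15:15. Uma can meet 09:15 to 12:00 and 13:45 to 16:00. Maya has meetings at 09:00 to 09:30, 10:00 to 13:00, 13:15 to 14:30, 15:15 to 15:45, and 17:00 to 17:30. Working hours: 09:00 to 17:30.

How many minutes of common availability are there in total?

Maya free within 09:00–17:30: 09:30–10:00, 13:00–13:15, 14:30–15:15, 15:45–17:00.
Tomás ∩ Uma: 09:15–09:30, 10:30–12:00, 14:00–15:15.
Tomás ∩ Uma ∩ Maya: 14:30–15:15.
Total common minutes: 45.

45 minutes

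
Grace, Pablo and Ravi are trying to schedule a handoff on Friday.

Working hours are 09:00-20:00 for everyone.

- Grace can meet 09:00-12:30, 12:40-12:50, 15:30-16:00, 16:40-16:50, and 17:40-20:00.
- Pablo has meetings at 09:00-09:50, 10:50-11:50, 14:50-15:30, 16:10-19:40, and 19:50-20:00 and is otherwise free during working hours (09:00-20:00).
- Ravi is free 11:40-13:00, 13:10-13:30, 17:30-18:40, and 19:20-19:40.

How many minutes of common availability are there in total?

50 minutes

Pablo free within 09:00–20:00: 09:50–10:50, 11:50–14:50, 15:30–16:10, 19:40–19:50.
Grace ∩ Pablo: 09:50–10:50, 11:50–12:30, 12:40–12:50, 15:30–16:00, 19:40–19:50.
Grace ∩ Pablo ∩ Ravi: 11:50–12:30, 12:40–12:50.
Total common minutes: 40 + 10 = 50.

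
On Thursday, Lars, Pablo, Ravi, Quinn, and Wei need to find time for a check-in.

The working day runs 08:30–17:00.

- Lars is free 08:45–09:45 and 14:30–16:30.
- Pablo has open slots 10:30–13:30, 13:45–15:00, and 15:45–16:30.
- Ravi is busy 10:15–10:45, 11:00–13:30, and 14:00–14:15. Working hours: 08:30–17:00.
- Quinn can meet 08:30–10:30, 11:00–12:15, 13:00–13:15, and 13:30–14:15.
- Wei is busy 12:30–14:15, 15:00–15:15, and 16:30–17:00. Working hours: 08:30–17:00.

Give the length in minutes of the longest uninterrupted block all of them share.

0 minutes

Ravi free within 08:30–17:00: 08:30–10:15, 10:45–11:00, 13:30–14:00, 14:15–17:00.
Wei free within 08:30–17:00: 08:30–12:30, 14:15–15:00, 15:15–16:30.
Lars ∩ Pablo: 14:30–15:00, 15:45–16:30.
Lars ∩ Pablo ∩ Ravi: 14:30–15:00, 15:45–16:30.
Lars ∩ Pablo ∩ Ravi ∩ Quinn: (none).
Lars ∩ Pablo ∩ Ravi ∩ Quinn ∩ Wei: (none).
No common window.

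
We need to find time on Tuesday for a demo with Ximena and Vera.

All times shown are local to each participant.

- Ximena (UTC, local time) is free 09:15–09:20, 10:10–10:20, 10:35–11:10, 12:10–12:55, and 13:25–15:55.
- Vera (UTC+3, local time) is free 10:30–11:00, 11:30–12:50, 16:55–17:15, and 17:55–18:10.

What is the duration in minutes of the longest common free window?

Ximena → UTC: 09:15–09:20, 10:10–10:20, 10:35–11:10, 12:10–12:55, 13:25–15:55.
Vera → UTC: 07:30–08:00, 08:30–09:50, 13:55–14:15, 14:55–15:10.
Ximena ∩ Vera: 09:15–09:20, 13:55–14:15, 14:55–15:10.
Common window lengths: 5, 20, 15 min; longest is 20.

20 minutes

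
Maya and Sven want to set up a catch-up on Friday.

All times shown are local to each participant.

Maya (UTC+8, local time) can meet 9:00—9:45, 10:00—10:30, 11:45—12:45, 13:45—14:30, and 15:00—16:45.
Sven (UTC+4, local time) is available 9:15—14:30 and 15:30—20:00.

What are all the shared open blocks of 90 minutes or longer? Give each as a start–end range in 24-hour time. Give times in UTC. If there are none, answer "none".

Maya → UTC: 01:00–01:45, 02:00–02:30, 03:45–04:45, 05:45–06:30, 07:00–08:45.
Sven → UTC: 05:15–10:30, 11:30–16:00.
Maya ∩ Sven: 05:45–06:30, 07:00–08:45.
Windows ≥ 90 min: 07:00–08:45.

07:00–08:45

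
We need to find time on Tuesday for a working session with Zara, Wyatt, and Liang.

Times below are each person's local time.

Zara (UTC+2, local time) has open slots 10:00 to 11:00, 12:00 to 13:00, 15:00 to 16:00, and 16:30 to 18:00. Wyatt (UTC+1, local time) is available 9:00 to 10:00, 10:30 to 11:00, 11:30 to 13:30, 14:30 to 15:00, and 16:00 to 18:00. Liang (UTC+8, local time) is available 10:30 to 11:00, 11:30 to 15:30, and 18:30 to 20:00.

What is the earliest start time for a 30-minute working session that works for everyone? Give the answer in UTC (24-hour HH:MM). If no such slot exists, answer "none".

Zara → UTC: 08:00–09:00, 10:00–11:00, 13:00–14:00, 14:30–16:00.
Wyatt → UTC: 08:00–09:00, 09:30–10:00, 10:30–12:30, 13:30–14:00, 15:00–17:00.
Liang → UTC: 02:30–03:00, 03:30–07:30, 10:30–12:00.
Zara ∩ Wyatt: 08:00–09:00, 10:30–11:00, 13:30–14:00, 15:00–16:00.
Zara ∩ Wyatt ∩ Liang: 10:30–11:00.
Windows ≥ 30 min: 10:30–11:00.
Earliest such window starts at 10:30.

10:30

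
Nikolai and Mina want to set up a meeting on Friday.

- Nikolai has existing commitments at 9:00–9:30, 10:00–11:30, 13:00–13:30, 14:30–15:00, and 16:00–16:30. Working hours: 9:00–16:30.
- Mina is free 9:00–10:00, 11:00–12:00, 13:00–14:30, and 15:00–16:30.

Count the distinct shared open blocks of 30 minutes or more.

Nikolai free within 09:00–16:30: 09:30–10:00, 11:30–13:00, 13:30–14:30, 15:00–16:00.
Nikolai ∩ Mina: 09:30–10:00, 11:30–12:00, 13:30–14:30, 15:00–16:00.
Windows ≥ 30 min: 09:30–10:00, 11:30–12:00, 13:30–14:30, 15:00–16:00.
That's 4 windows.

4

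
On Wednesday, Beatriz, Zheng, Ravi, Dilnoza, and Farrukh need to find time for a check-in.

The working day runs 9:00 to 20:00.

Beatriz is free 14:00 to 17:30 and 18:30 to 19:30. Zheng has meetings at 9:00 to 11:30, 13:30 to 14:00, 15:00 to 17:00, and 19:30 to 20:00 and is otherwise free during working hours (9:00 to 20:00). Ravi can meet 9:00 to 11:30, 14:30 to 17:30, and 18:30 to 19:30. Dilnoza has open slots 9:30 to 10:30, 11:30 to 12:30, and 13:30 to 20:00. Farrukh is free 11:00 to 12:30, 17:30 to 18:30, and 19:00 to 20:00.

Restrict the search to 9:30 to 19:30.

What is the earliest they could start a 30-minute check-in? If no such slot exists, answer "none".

19:00

Zheng free within 09:00–20:00: 11:30–13:30, 14:00–15:00, 17:00–19:30.
Beatriz ∩ Zheng: 14:00–15:00, 17:00–17:30, 18:30–19:30.
Beatriz ∩ Zheng ∩ Ravi: 14:30–15:00, 17:00–17:30, 18:30–19:30.
Beatriz ∩ Zheng ∩ Ravi ∩ Dilnoza: 14:30–15:00, 17:00–17:30, 18:30–19:30.
Beatriz ∩ Zheng ∩ Ravi ∩ Dilnoza ∩ Farrukh: 19:00–19:30.
Restricted to 09:30–19:30: 19:00–19:30.
Windows ≥ 30 min: 19:00–19:30.
Earliest such window starts at 19:00.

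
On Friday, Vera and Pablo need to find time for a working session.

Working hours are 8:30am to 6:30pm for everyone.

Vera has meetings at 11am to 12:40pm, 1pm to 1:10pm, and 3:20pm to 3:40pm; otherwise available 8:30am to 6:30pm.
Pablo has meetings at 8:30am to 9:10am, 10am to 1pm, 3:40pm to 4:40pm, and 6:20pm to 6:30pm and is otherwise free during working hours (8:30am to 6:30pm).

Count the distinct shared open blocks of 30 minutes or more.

Vera free within 08:30–18:30: 08:30–11:00, 12:40–13:00, 13:10–15:20, 15:40–18:30.
Pablo free within 08:30–18:30: 09:10–10:00, 13:00–15:40, 16:40–18:20.
Vera ∩ Pablo: 09:10–10:00, 13:10–15:20, 16:40–18:20.
Windows ≥ 30 min: 09:10–10:00, 13:10–15:20, 16:40–18:20.
That's 3 windows.

3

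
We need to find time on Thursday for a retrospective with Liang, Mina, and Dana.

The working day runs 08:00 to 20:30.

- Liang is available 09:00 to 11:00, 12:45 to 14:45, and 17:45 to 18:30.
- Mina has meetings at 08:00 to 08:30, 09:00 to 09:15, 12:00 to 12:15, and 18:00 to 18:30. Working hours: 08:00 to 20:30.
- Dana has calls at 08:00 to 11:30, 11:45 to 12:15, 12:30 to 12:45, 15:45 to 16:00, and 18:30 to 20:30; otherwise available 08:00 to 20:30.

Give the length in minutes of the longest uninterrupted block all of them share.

120 minutes

Mina free within 08:00–20:30: 08:30–09:00, 09:15–12:00, 12:15–18:00, 18:30–20:30.
Dana free within 08:00–20:30: 11:30–11:45, 12:15–12:30, 12:45–15:45, 16:00–18:30.
Liang ∩ Mina: 09:15–11:00, 12:45–14:45, 17:45–18:00.
Liang ∩ Mina ∩ Dana: 12:45–14:45, 17:45–18:00.
Common window lengths: 120, 15 min; longest is 120.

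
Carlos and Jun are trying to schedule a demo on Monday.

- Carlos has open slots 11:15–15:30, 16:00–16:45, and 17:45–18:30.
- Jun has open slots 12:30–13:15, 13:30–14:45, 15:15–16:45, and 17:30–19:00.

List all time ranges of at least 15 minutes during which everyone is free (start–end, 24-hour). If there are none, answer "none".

12:30–13:15, 13:30–14:45, 15:15–15:30, 16:00–16:45, 17:45–18:30

Carlos ∩ Jun: 12:30–13:15, 13:30–14:45, 15:15–15:30, 16:00–16:45, 17:45–18:30.
Windows ≥ 15 min: 12:30–13:15, 13:30–14:45, 15:15–15:30, 16:00–16:45, 17:45–18:30.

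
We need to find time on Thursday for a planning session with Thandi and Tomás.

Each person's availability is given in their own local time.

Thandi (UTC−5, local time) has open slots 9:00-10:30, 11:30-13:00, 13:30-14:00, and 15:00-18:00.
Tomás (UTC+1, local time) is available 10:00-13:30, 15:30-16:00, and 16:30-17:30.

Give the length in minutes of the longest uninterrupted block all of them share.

30 minutes

Thandi → UTC: 14:00–15:30, 16:30–18:00, 18:30–19:00, 20:00–23:00.
Tomás → UTC: 09:00–12:30, 14:30–15:00, 15:30–16:30.
Thandi ∩ Tomás: 14:30–15:00.
Single common window of 30 minutes.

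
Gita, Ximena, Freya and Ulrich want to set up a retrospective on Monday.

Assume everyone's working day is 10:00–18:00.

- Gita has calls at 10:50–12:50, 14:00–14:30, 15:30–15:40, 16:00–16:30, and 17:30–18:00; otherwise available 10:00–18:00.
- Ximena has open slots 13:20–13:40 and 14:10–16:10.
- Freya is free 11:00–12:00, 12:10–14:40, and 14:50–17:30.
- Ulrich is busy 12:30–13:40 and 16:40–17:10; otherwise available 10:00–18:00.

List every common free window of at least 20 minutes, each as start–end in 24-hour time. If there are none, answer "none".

Gita free within 10:00–18:00: 10:00–10:50, 12:50–14:00, 14:30–15:30, 15:40–16:00, 16:30–17:30.
Ulrich free within 10:00–18:00: 10:00–12:30, 13:40–16:40, 17:10–18:00.
Gita ∩ Ximena: 13:20–13:40, 14:30–15:30, 15:40–16:00.
Gita ∩ Ximena ∩ Freya: 13:20–13:40, 14:30–14:40, 14:50–15:30, 15:40–16:00.
Gita ∩ Ximena ∩ Freya ∩ Ulrich: 14:30–14:40, 14:50–15:30, 15:40–16:00.
Windows ≥ 20 min: 14:50–15:30, 15:40–16:00.

14:50–15:30, 15:40–16:00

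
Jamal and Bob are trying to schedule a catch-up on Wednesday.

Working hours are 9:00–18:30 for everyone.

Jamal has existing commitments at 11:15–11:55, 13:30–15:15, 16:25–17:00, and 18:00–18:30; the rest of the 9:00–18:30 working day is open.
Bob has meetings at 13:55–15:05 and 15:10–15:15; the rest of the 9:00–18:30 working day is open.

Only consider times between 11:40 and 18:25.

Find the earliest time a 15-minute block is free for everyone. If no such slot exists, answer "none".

Jamal free within 09:00–18:30: 09:00–11:15, 11:55–13:30, 15:15–16:25, 17:00–18:00.
Bob free within 09:00–18:30: 09:00–13:55, 15:05–15:10, 15:15–18:30.
Jamal ∩ Bob: 09:00–11:15, 11:55–13:30, 15:15–16:25, 17:00–18:00.
Restricted to 11:40–18:25: 11:55–13:30, 15:15–16:25, 17:00–18:00.
Windows ≥ 15 min: 11:55–13:30, 15:15–16:25, 17:00–18:00.
Earliest such window starts at 11:55.

11:55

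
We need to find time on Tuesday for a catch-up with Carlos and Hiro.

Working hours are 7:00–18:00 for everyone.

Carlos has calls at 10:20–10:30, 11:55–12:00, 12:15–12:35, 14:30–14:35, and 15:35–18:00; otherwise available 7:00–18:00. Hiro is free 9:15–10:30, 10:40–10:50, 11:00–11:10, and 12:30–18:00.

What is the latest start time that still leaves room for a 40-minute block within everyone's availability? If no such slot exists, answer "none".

Carlos free within 07:00–18:00: 07:00–10:20, 10:30–11:55, 12:00–12:15, 12:35–14:30, 14:35–15:35.
Carlos ∩ Hiro: 09:15–10:20, 10:40–10:50, 11:00–11:10, 12:35–14:30, 14:35–15:35.
Windows ≥ 40 min: 09:15–10:20, 12:35–14:30, 14:35–15:35.
Latest start in the last window 14:35–15:35 is 15:35 − 40 min = 14:55.

14:55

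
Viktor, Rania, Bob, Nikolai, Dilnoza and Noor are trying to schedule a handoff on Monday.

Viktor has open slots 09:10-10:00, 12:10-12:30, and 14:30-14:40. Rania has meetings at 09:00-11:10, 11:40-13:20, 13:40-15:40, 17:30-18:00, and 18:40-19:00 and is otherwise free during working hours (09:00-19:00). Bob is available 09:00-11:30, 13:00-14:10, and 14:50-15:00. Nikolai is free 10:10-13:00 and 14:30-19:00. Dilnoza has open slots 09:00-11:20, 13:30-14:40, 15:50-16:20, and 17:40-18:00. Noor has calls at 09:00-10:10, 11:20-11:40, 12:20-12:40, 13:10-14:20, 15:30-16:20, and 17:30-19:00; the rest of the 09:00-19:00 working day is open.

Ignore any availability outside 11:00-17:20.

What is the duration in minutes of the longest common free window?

0 minutes

Rania free within 09:00–19:00: 11:10–11:40, 13:20–13:40, 15:40–17:30, 18:00–18:40.
Noor free within 09:00–19:00: 10:10–11:20, 11:40–12:20, 12:40–13:10, 14:20–15:30, 16:20–17:30.
Viktor ∩ Rania: (none).
Viktor ∩ Rania ∩ Bob: (none).
Viktor ∩ Rania ∩ Bob ∩ Nikolai: (none).
Viktor ∩ Rania ∩ Bob ∩ Nikolai ∩ Dilnoza: (none).
Viktor ∩ Rania ∩ Bob ∩ Nikolai ∩ Dilnoza ∩ Noor: (none).
Restricted to 11:00–17:20: (none).
No common window.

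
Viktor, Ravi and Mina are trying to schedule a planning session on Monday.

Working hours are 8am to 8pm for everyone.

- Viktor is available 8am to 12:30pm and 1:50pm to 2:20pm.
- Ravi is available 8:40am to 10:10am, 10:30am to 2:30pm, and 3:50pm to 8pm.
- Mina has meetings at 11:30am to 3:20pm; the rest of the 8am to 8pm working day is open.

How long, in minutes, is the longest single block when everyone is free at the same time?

90 minutes

Mina free within 08:00–20:00: 08:00–11:30, 15:20–20:00.
Viktor ∩ Ravi: 08:40–10:10, 10:30–12:30, 13:50–14:20.
Viktor ∩ Ravi ∩ Mina: 08:40–10:10, 10:30–11:30.
Common window lengths: 90, 60 min; longest is 90.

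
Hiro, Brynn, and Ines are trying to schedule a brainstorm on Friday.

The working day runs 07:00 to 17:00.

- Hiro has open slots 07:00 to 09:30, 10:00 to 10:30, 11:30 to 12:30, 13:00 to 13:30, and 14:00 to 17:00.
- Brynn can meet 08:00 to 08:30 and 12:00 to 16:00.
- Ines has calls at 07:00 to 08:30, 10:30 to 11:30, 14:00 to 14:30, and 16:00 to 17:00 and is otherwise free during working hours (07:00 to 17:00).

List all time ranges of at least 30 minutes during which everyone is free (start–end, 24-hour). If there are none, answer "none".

Ines free within 07:00–17:00: 08:30–10:30, 11:30–14:00, 14:30–16:00.
Hiro ∩ Brynn: 08:00–08:30, 12:00–12:30, 13:00–13:30, 14:00–16:00.
Hiro ∩ Brynn ∩ Ines: 12:00–12:30, 13:00–13:30, 14:30–16:00.
Windows ≥ 30 min: 12:00–12:30, 13:00–13:30, 14:30–16:00.

12:00–12:30, 13:00–13:30, 14:30–16:00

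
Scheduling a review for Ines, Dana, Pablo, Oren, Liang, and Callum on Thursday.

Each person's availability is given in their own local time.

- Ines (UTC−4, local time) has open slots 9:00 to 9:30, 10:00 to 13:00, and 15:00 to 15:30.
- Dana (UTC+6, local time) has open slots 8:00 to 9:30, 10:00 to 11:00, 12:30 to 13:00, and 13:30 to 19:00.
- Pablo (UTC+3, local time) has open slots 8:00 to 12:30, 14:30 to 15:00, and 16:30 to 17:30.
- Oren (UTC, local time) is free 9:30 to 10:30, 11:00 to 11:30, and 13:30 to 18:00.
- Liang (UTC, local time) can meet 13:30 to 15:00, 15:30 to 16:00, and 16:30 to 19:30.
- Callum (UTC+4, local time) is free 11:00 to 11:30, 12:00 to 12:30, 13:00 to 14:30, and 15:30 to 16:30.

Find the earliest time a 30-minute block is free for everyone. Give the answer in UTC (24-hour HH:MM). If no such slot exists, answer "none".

none

Ines → UTC: 13:00–13:30, 14:00–17:00, 19:00–19:30.
Dana → UTC: 02:00–03:30, 04:00–05:00, 06:30–07:00, 07:30–13:00.
Pablo → UTC: 05:00–09:30, 11:30–12:00, 13:30–14:30.
Oren → UTC: 09:30–10:30, 11:00–11:30, 13:30–18:00.
Liang → UTC: 13:30–15:00, 15:30–16:00, 16:30–19:30.
Callum → UTC: 07:00–07:30, 08:00–08:30, 09:00–10:30, 11:30–12:30.
Ines ∩ Dana: (none).
Ines ∩ Dana ∩ Pablo: (none).
Ines ∩ Dana ∩ Pablo ∩ Oren: (none).
Ines ∩ Dana ∩ Pablo ∩ Oren ∩ Liang: (none).
Ines ∩ Dana ∩ Pablo ∩ Oren ∩ Liang ∩ Callum: (none).
Windows ≥ 30 min: (none).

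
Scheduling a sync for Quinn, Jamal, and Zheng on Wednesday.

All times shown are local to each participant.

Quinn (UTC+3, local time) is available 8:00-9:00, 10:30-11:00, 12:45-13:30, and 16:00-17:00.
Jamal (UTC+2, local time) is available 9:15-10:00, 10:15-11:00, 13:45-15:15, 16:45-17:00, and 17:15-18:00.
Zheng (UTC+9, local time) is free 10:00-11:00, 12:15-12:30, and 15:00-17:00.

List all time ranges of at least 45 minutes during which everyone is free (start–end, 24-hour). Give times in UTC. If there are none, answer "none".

none

Quinn → UTC: 05:00–06:00, 07:30–08:00, 09:45–10:30, 13:00–14:00.
Jamal → UTC: 07:15–08:00, 08:15–09:00, 11:45–13:15, 14:45–15:00, 15:15–16:00.
Zheng → UTC: 01:00–02:00, 03:15–03:30, 06:00–08:00.
Quinn ∩ Jamal: 07:30–08:00, 13:00–13:15.
Quinn ∩ Jamal ∩ Zheng: 07:30–08:00.
Windows ≥ 45 min: (none).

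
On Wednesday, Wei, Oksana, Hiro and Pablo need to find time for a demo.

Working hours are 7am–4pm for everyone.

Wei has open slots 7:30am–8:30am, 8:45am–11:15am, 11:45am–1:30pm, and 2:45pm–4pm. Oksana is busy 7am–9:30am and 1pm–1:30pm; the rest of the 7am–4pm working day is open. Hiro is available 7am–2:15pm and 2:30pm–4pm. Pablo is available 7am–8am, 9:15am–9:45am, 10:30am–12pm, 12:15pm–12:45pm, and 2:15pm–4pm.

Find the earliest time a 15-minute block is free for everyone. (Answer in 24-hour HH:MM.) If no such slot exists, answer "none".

09:30

Oksana free within 07:00–16:00: 09:30–13:00, 13:30–16:00.
Wei ∩ Oksana: 09:30–11:15, 11:45–13:00, 14:45–16:00.
Wei ∩ Oksana ∩ Hiro: 09:30–11:15, 11:45–13:00, 14:45–16:00.
Wei ∩ Oksana ∩ Hiro ∩ Pablo: 09:30–09:45, 10:30–11:15, 11:45–12:00, 12:15–12:45, 14:45–16:00.
Windows ≥ 15 min: 09:30–09:45, 10:30–11:15, 11:45–12:00, 12:15–12:45, 14:45–16:00.
Earliest such window starts at 09:30.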